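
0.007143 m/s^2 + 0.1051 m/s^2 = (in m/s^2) 0.1122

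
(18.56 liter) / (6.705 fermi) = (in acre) 6.84e+08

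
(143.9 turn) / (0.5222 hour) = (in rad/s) 0.481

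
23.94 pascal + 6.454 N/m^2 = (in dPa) 303.9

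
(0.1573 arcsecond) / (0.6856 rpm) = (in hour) 2.951e-09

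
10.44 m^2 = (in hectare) 0.001044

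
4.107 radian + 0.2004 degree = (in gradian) 261.7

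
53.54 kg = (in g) 5.354e+04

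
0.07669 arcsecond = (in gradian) 2.367e-05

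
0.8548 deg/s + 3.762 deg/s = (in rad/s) 0.08058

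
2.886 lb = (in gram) 1309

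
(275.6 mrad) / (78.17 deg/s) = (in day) 2.338e-06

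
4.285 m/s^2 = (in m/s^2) 4.285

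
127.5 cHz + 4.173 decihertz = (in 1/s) 1.692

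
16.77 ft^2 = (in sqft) 16.77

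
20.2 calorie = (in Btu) 0.08011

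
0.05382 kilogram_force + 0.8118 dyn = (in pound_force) 0.1187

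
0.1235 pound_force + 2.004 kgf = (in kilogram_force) 2.06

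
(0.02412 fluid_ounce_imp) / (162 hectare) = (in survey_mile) 2.629e-16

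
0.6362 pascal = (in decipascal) 6.362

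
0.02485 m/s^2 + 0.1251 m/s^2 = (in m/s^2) 0.1499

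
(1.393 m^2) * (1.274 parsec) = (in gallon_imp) 1.205e+19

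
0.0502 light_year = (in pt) 1.346e+18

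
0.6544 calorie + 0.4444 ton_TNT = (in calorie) 4.444e+08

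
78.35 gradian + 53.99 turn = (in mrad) 3.405e+05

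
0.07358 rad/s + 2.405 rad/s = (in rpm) 23.67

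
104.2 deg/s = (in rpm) 17.37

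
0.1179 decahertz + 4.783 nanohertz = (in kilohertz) 0.001179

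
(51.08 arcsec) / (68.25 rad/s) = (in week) 5.999e-12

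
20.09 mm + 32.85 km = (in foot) 1.078e+05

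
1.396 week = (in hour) 234.5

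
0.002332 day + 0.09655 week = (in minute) 976.6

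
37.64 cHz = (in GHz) 3.764e-10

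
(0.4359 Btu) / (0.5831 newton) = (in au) 5.272e-09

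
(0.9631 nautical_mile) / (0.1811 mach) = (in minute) 0.4821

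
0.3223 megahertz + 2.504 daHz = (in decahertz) 3.223e+04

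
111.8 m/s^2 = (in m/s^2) 111.8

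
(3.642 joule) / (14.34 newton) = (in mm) 254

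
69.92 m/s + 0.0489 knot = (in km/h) 251.8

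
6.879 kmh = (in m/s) 1.911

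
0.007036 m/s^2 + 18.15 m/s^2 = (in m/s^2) 18.16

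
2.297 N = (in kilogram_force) 0.2342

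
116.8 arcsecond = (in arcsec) 116.8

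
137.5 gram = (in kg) 0.1375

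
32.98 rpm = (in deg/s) 197.9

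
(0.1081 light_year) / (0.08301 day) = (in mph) 3.19e+11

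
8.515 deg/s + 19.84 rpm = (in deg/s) 127.6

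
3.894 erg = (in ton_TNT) 9.307e-17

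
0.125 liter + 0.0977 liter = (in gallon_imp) 0.04899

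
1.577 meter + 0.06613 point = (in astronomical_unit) 1.054e-11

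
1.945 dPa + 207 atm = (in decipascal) 2.097e+08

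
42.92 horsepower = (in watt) 3.201e+04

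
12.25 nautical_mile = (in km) 22.69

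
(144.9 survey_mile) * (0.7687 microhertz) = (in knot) 0.3484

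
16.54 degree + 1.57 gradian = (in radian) 0.3133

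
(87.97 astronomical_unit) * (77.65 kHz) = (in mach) 3.001e+15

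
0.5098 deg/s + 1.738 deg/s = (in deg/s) 2.248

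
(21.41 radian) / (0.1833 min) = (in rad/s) 1.947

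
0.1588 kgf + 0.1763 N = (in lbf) 0.3897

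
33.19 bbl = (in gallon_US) 1394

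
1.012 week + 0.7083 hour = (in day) 7.114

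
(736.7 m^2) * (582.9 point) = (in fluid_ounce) 5.123e+06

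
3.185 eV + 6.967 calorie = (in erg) 2.915e+08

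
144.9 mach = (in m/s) 4.934e+04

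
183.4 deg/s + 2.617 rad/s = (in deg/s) 333.3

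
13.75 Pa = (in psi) 0.001994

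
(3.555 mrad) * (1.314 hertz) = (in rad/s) 0.004671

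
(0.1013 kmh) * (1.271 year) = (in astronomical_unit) 7.539e-06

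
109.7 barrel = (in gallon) 4607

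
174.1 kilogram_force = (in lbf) 383.8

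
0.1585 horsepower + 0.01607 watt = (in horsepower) 0.1585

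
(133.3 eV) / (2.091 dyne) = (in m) 1.021e-12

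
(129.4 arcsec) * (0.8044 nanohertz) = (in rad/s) 5.046e-13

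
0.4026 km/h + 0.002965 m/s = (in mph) 0.2568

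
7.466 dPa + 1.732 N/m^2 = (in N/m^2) 2.479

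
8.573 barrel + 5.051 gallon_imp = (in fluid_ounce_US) 4.686e+04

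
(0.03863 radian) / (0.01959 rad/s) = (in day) 2.282e-05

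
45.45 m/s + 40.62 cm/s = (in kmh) 165.1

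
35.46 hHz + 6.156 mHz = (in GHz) 3.546e-06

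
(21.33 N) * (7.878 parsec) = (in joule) 5.185e+18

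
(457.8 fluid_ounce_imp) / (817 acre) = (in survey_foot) 1.291e-08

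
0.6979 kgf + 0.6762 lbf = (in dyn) 9.852e+05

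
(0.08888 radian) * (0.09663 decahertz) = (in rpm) 0.8201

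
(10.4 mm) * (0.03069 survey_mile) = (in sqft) 5.529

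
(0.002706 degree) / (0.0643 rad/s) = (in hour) 2.04e-07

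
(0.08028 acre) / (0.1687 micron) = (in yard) 2.106e+09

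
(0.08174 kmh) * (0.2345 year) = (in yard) 1.836e+05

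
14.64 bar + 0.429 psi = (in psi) 212.8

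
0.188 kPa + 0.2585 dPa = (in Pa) 188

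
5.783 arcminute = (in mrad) 1.682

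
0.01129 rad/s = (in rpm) 0.1078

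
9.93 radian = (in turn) 1.58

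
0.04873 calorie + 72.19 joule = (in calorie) 17.3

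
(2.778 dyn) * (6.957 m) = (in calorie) 4.619e-05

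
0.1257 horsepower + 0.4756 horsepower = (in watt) 448.4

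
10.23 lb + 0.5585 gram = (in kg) 4.641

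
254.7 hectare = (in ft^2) 2.742e+07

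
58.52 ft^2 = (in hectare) 0.0005437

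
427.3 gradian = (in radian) 6.712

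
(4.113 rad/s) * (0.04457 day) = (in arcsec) 3.267e+09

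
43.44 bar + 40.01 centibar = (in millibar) 4.384e+04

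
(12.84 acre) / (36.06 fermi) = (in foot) 4.728e+18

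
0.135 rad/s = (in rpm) 1.289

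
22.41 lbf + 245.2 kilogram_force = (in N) 2504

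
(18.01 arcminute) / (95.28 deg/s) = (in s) 0.00315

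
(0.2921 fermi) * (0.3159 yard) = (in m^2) 8.438e-17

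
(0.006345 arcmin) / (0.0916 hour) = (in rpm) 5.345e-08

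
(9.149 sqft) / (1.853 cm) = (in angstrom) 4.587e+11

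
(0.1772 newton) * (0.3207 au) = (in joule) 8.501e+09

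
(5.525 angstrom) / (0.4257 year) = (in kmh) 1.482e-16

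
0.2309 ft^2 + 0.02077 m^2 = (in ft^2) 0.4545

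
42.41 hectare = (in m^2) 4.241e+05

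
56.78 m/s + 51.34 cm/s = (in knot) 111.4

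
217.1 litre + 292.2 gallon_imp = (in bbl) 9.721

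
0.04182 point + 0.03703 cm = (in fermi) 3.851e+11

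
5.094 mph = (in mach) 0.006688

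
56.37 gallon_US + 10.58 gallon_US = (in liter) 253.4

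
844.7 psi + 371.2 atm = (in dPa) 4.344e+08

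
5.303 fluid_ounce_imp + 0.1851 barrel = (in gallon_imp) 6.507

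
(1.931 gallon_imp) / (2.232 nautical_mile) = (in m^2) 2.124e-06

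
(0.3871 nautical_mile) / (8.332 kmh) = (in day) 0.003585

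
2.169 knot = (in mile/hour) 2.496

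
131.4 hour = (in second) 4.73e+05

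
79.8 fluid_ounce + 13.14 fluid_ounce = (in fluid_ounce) 92.94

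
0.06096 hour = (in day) 0.00254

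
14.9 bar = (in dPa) 1.49e+07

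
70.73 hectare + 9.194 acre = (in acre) 184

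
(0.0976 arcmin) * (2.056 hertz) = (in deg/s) 0.003344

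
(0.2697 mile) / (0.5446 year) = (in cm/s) 0.002527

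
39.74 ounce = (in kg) 1.127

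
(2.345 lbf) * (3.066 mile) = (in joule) 5.147e+04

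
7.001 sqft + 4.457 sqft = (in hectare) 0.0001064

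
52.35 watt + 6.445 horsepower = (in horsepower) 6.515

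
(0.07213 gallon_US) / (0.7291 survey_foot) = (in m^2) 0.001229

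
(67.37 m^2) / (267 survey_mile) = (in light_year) 1.657e-20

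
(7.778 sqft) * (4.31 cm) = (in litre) 31.14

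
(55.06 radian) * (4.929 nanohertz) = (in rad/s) 2.714e-07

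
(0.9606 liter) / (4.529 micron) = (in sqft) 2283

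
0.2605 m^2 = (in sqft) 2.804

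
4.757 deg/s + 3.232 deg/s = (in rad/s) 0.1394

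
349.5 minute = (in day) 0.2427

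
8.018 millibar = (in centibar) 0.8018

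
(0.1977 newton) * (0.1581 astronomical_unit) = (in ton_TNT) 1.118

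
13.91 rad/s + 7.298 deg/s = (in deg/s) 804.3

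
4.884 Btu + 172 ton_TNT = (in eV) 4.492e+30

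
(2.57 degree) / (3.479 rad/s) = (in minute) 0.0002149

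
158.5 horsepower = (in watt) 1.182e+05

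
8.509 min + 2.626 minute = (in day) 0.007733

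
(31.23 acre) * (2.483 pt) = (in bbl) 696.3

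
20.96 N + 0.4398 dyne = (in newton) 20.96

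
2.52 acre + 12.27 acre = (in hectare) 5.985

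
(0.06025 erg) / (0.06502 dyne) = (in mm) 9.266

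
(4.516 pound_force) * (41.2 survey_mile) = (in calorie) 3.183e+05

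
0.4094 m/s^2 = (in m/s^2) 0.4094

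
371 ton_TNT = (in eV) 9.688e+30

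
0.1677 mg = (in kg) 1.677e-07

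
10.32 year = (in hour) 9.04e+04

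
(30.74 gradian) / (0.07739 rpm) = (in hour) 0.01655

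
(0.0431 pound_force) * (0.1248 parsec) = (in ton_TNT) 1.765e+05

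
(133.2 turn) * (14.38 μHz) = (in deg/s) 0.6895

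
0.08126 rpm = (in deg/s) 0.4876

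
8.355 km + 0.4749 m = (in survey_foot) 2.741e+04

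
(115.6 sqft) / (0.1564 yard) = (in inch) 2957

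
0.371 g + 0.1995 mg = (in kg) 0.0003712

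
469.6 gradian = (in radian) 7.376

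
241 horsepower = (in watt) 1.797e+05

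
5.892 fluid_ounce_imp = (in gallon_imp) 0.03683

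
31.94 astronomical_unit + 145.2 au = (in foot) 8.694e+13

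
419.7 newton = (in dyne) 4.197e+07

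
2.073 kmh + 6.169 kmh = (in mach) 0.006724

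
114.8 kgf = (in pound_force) 253.1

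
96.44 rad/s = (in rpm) 920.9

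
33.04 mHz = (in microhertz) 3.304e+04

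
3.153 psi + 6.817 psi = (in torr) 515.6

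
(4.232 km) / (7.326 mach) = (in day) 1.964e-05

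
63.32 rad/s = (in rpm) 604.7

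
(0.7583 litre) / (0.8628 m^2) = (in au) 5.875e-15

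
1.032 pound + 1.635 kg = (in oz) 74.18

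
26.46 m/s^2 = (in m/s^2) 26.46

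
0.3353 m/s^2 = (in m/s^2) 0.3353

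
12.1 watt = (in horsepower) 0.01623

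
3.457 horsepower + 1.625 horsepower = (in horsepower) 5.082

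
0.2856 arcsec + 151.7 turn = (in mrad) 9.532e+05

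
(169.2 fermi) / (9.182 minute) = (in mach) 9.02e-19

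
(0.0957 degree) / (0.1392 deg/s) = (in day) 7.957e-06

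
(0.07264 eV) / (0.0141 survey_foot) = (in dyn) 2.708e-13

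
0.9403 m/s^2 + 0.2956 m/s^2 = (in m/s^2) 1.236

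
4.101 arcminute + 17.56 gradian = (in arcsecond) 5.714e+04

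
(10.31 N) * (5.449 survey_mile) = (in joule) 9.041e+04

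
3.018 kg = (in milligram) 3.018e+06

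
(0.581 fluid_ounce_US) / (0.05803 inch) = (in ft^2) 0.1255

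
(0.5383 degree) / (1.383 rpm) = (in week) 1.073e-07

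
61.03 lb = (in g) 2.768e+04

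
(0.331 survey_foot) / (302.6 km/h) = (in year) 3.806e-11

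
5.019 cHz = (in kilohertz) 5.019e-05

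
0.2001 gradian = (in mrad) 3.143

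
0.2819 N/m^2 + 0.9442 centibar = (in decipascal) 9445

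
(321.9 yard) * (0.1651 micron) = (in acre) 1.201e-08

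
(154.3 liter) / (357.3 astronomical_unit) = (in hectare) 2.887e-19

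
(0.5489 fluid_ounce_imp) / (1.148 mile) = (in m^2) 8.442e-09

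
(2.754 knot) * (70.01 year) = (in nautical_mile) 1.689e+06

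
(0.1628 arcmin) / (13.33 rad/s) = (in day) 4.112e-11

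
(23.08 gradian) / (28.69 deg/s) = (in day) 8.38e-06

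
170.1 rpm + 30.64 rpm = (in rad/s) 21.02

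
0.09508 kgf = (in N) 0.9324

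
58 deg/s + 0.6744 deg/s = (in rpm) 9.779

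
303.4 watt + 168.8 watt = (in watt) 472.2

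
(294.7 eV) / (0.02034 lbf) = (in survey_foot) 1.712e-15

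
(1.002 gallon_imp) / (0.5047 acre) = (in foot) 7.317e-06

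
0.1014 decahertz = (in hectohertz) 0.01014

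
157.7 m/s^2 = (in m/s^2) 157.7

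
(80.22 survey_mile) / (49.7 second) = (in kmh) 9351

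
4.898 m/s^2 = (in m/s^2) 4.898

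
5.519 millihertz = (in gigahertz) 5.519e-12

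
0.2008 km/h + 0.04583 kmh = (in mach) 0.0002012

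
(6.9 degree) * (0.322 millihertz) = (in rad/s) 3.878e-05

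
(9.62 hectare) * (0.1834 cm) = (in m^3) 176.4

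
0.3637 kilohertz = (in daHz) 36.37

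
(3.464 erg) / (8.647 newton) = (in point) 0.0001136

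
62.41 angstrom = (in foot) 2.048e-08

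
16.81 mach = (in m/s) 5724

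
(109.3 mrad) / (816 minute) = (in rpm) 2.132e-05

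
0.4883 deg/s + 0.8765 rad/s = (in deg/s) 50.71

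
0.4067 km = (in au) 2.719e-09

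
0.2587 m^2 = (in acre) 6.393e-05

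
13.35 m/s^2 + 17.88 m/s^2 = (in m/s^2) 31.23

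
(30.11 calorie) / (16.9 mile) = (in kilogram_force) 0.0004723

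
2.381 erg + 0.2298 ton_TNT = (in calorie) 2.298e+08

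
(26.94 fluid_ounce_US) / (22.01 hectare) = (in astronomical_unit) 2.42e-20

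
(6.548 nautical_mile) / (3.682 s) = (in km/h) 1.186e+04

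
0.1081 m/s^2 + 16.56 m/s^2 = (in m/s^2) 16.67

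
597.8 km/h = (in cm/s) 1.661e+04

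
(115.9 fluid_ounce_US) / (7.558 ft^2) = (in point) 13.84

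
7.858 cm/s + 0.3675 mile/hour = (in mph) 0.5433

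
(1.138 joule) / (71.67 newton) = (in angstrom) 1.588e+08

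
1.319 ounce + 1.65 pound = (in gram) 785.8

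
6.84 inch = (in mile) 0.000108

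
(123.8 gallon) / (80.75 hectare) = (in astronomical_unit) 3.879e-18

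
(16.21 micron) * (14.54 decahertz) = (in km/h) 0.008485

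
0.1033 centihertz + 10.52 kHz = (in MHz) 0.01052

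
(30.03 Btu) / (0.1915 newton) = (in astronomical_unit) 1.106e-06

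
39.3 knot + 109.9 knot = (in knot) 149.2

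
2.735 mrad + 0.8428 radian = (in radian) 0.8455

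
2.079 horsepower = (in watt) 1550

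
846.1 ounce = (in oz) 846.1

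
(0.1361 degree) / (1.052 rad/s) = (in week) 3.733e-09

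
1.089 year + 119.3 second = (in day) 397.5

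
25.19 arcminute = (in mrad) 7.327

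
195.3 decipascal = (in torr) 0.1465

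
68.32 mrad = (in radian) 0.06832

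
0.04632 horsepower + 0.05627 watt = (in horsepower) 0.0464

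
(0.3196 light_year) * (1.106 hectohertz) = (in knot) 6.501e+17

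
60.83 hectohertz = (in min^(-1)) 3.65e+05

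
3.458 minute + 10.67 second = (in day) 0.002525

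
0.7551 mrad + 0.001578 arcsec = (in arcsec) 155.8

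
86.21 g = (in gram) 86.21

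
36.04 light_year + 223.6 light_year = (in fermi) 2.456e+33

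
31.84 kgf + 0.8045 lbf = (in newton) 315.8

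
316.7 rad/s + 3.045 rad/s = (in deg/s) 1.832e+04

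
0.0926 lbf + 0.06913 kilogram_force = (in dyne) 1.09e+05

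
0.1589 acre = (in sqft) 6922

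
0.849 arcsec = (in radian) 4.116e-06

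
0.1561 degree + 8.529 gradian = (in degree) 7.832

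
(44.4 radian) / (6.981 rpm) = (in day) 0.0007029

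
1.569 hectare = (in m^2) 1.569e+04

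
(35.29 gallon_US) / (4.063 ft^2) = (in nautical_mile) 0.0001911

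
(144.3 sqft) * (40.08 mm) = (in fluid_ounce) 1.817e+04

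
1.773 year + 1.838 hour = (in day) 647.2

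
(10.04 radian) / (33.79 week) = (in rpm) 4.691e-06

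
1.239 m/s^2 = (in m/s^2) 1.239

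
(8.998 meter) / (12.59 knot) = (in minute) 0.02315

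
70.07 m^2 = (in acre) 0.01731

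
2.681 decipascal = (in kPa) 0.0002681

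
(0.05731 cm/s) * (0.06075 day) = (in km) 0.003008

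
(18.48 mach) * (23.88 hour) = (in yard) 5.916e+08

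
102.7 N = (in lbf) 23.09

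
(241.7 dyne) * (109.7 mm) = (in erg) 2651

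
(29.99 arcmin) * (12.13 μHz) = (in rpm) 1.01e-06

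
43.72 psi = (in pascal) 3.014e+05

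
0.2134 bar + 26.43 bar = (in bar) 26.64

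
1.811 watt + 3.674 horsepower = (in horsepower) 3.676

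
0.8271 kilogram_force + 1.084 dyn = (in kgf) 0.8271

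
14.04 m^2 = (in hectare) 0.001404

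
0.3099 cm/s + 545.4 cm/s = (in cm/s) 545.7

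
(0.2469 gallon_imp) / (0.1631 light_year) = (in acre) 1.797e-22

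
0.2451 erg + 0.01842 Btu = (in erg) 1.943e+08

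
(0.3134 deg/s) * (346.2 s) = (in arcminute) 6510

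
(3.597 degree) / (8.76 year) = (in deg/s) 1.302e-08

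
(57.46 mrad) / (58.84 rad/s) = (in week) 1.615e-09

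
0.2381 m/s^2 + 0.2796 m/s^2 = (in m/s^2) 0.5177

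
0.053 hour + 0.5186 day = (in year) 0.001427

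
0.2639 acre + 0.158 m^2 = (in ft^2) 1.15e+04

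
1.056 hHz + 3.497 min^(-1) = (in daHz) 10.57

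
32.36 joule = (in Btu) 0.03067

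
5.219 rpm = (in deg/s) 31.31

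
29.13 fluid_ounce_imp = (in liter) 0.8277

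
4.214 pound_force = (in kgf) 1.911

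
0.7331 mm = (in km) 7.331e-07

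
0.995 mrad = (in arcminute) 3.421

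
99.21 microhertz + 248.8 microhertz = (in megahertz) 3.48e-10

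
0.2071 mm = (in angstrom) 2.071e+06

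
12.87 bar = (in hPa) 1.287e+04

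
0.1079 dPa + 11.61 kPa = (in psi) 1.684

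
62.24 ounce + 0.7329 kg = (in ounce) 88.09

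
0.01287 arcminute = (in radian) 3.744e-06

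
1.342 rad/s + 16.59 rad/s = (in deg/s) 1027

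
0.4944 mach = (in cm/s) 1.683e+04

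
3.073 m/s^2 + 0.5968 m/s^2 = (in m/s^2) 3.67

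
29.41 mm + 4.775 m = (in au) 3.212e-11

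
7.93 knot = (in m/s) 4.08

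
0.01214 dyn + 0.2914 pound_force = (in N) 1.296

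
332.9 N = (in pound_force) 74.84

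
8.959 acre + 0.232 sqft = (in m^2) 3.626e+04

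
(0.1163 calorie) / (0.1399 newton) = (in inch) 136.9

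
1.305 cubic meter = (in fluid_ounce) 4.413e+04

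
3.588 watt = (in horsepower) 0.004812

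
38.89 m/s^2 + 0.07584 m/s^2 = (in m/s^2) 38.97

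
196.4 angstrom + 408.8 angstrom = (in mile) 3.761e-11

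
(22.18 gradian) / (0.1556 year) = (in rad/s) 7.1e-08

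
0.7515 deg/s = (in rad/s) 0.01312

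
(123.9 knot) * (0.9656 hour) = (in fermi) 2.216e+20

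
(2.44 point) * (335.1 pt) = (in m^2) 0.0001018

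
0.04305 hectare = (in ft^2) 4634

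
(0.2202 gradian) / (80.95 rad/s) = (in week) 7.065e-11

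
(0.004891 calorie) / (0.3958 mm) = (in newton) 51.7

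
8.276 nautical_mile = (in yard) 1.676e+04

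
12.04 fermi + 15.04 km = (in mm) 1.504e+07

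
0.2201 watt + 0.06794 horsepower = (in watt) 50.88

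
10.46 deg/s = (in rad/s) 0.1826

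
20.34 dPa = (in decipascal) 20.34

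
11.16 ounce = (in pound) 0.6975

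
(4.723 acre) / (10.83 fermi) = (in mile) 1.097e+15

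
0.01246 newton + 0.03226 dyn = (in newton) 0.01246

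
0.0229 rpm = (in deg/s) 0.1374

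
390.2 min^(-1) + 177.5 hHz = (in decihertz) 1.776e+05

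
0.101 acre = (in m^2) 408.7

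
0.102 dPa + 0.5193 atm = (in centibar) 52.62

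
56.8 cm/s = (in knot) 1.104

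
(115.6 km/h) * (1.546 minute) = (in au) 1.991e-08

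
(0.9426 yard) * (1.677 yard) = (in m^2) 1.322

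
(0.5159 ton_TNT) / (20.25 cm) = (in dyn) 1.066e+15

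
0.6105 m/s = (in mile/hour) 1.366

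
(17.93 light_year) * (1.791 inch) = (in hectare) 7.717e+11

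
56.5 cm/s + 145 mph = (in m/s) 65.39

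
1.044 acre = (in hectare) 0.4225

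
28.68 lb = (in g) 1.301e+04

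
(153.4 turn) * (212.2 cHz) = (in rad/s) 2045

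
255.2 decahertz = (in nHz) 2.552e+12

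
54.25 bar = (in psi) 786.8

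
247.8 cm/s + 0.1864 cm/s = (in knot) 4.82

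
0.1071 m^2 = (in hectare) 1.071e-05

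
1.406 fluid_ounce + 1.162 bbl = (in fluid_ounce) 6248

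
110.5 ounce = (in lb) 6.906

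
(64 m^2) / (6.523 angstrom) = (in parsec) 3.18e-06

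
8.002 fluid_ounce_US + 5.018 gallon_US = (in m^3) 0.01923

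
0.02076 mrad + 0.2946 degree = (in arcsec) 1065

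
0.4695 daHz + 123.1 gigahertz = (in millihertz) 1.231e+14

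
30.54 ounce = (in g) 865.8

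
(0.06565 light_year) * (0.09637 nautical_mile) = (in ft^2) 1.193e+18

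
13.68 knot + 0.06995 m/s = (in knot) 13.82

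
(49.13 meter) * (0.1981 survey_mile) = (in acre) 3.87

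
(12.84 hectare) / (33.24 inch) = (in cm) 1.521e+07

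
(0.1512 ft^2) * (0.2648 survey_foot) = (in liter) 1.134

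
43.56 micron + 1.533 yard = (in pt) 3974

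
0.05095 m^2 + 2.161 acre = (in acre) 2.161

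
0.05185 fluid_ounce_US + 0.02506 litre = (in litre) 0.02659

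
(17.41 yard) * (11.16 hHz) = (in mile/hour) 3.974e+04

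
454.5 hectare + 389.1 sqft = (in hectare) 454.5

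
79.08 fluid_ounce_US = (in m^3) 0.002339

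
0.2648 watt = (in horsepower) 0.0003551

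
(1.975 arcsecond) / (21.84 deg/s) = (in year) 7.965e-13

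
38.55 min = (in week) 0.003824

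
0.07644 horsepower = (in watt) 57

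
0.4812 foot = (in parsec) 4.753e-18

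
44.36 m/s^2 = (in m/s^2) 44.36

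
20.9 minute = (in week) 0.002073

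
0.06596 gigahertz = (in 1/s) 6.596e+07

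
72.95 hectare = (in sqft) 7.852e+06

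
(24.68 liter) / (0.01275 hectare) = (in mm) 0.1936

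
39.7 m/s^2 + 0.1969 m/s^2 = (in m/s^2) 39.9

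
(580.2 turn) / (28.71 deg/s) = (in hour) 2.021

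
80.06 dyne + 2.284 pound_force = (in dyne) 1.016e+06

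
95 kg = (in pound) 209.4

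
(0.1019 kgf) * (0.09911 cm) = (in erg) 9904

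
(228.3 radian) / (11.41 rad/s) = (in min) 0.3335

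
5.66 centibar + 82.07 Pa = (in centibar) 5.742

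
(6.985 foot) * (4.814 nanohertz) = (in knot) 1.992e-08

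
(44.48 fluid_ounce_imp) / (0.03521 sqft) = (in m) 0.3864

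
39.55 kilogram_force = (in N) 387.9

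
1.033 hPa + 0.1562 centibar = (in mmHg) 1.946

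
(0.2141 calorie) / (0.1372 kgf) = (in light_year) 7.037e-17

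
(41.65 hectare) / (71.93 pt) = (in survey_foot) 5.385e+07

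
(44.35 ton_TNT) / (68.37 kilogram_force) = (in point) 7.845e+11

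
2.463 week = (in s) 1.49e+06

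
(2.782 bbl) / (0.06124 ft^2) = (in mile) 0.04831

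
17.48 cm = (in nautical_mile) 9.438e-05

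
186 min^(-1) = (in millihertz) 3100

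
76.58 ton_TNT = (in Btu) 3.037e+08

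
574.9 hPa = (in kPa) 57.49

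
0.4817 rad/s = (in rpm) 4.6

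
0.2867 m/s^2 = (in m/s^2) 0.2867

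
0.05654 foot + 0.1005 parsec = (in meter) 3.101e+15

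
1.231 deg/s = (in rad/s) 0.02149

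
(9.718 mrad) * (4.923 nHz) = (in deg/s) 2.741e-09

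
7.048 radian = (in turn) 1.122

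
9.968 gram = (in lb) 0.02198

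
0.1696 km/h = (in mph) 0.1054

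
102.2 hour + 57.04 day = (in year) 0.1679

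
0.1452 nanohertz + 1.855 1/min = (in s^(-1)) 0.03092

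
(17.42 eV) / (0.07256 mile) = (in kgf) 2.437e-21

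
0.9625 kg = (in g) 962.5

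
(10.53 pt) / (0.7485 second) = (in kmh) 0.01787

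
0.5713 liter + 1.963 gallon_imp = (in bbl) 0.05972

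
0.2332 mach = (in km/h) 285.9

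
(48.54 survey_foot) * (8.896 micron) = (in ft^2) 0.001417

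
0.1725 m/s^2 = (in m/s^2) 0.1725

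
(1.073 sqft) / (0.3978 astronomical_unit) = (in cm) 1.675e-10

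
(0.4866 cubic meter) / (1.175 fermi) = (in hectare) 4.141e+10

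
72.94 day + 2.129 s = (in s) 6.302e+06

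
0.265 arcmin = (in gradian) 0.004907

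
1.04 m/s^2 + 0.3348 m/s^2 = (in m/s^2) 1.375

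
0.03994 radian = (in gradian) 2.543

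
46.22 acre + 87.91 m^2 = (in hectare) 18.71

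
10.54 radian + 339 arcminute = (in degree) 609.5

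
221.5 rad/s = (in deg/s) 1.269e+04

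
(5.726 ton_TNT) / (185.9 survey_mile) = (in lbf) 1.8e+04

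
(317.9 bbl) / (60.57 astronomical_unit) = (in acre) 1.378e-15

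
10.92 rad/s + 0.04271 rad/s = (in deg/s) 628.1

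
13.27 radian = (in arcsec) 2.737e+06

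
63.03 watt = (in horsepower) 0.08452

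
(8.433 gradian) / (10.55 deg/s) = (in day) 8.326e-06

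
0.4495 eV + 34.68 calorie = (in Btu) 0.1375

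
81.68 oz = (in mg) 2.316e+06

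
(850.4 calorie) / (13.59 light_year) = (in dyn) 2.767e-09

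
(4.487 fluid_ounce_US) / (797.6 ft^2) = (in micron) 1.791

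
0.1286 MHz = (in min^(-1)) 7.716e+06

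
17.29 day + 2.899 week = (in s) 3.247e+06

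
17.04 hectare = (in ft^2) 1.834e+06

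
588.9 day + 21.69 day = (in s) 5.275e+07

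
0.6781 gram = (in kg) 0.0006781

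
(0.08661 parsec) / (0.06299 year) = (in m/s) 1.345e+09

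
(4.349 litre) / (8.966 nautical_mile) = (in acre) 6.472e-11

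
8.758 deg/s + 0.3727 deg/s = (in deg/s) 9.131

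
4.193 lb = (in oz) 67.09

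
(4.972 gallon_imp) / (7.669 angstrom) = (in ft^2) 3.172e+08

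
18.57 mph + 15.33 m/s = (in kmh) 85.07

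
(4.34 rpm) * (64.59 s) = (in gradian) 1869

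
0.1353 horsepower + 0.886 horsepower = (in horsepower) 1.021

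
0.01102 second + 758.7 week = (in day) 5311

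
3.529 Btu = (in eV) 2.324e+22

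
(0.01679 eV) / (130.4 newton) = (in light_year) 2.181e-39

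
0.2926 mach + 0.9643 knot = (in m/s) 100.1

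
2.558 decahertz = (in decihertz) 255.8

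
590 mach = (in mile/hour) 4.494e+05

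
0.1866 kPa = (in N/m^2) 186.6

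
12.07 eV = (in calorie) 4.622e-19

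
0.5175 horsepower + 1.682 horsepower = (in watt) 1640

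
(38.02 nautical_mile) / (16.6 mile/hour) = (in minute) 158.1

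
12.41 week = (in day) 86.87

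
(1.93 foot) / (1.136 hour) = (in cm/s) 0.01438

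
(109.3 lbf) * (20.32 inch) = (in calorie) 59.98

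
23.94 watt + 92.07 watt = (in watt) 116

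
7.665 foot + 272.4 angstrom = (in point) 6623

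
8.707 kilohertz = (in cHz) 8.707e+05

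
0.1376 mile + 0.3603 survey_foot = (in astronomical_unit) 1.481e-09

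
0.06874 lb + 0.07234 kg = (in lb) 0.2282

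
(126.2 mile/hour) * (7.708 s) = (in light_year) 4.596e-14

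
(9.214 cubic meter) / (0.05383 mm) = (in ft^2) 1.842e+06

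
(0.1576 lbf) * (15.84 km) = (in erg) 1.11e+11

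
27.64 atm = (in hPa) 2.801e+04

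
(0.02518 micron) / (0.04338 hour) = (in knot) 3.134e-10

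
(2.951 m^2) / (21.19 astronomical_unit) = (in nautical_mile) 5.027e-16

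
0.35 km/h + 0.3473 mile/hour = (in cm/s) 25.25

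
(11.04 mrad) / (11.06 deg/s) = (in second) 0.05719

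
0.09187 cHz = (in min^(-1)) 0.05512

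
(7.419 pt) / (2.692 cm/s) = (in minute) 0.00162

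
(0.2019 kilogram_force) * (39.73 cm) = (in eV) 4.91e+18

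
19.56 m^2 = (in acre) 0.004833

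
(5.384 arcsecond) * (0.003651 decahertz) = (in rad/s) 9.53e-07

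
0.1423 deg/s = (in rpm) 0.02372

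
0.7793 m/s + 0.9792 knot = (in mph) 2.87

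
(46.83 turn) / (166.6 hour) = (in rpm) 0.004685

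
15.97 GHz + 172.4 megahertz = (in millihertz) 1.614e+13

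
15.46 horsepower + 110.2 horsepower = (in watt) 9.37e+04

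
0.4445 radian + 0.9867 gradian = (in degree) 26.36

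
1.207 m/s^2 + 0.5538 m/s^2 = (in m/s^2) 1.761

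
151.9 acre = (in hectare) 61.47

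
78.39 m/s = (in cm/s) 7839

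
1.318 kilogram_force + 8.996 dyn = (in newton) 12.93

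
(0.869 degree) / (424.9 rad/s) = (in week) 5.902e-11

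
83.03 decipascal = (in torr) 0.06228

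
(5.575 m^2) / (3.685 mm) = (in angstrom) 1.513e+13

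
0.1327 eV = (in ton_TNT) 5.081e-30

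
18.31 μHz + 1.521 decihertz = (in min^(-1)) 9.127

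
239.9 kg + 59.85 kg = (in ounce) 1.057e+04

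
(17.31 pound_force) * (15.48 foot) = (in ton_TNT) 8.683e-08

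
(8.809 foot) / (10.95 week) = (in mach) 1.191e-09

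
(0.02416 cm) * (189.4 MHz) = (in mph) 1.024e+05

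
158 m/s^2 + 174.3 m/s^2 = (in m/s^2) 332.3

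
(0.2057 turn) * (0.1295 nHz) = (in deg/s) 9.59e-09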